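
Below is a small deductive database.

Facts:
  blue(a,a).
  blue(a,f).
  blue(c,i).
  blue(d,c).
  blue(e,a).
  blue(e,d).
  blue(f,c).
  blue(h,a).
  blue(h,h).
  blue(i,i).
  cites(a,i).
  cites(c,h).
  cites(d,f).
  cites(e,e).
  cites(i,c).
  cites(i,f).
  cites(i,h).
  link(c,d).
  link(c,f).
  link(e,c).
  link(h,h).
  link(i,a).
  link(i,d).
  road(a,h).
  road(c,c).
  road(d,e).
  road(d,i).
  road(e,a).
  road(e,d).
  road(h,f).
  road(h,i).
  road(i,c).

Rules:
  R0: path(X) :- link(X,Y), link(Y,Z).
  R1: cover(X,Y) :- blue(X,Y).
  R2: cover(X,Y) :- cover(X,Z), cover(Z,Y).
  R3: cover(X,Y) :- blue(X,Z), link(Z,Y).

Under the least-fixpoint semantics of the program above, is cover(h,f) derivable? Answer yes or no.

round 1: derive cover(a,a) via R1 from blue(a,a)
round 1: derive cover(a,f) via R1 from blue(a,f)
round 1: derive cover(c,i) via R1 from blue(c,i)
round 1: derive cover(d,c) via R1 from blue(d,c)
round 1: derive cover(e,a) via R1 from blue(e,a)
round 1: derive cover(e,d) via R1 from blue(e,d)
round 1: derive cover(f,c) via R1 from blue(f,c)
round 1: derive cover(h,a) via R1 from blue(h,a)
round 1: derive cover(h,h) via R1 from blue(h,h)
round 1: derive cover(i,i) via R1 from blue(i,i)
round 1: derive cover(c,a) via R3 from blue(c,i), link(i,a)
round 1: derive cover(c,d) via R3 from blue(c,i), link(i,d)
round 1: derive cover(d,d) via R3 from blue(d,c), link(c,d)
round 1: derive cover(d,f) via R3 from blue(d,c), link(c,f)
round 1: derive cover(f,d) via R3 from blue(f,c), link(c,d)
round 1: derive cover(f,f) via R3 from blue(f,c), link(c,f)
round 1: derive cover(i,a) via R3 from blue(i,i), link(i,a)
round 1: derive cover(i,d) via R3 from blue(i,i), link(i,d)
round 2: derive cover(a,c) via R2 from cover(a,f), cover(f,c)
round 2: derive cover(a,d) via R2 from cover(a,f), cover(f,d)
round 2: derive cover(c,c) via R2 from cover(c,d), cover(d,c)
round 2: derive cover(c,f) via R2 from cover(c,a), cover(a,f)
round 2: derive cover(d,a) via R2 from cover(d,c), cover(c,a)
round 2: derive cover(d,i) via R2 from cover(d,c), cover(c,i)
round 2: derive cover(e,c) via R2 from cover(e,d), cover(d,c)
round 2: derive cover(e,f) via R2 from cover(e,a), cover(a,f)
round 2: derive cover(f,a) via R2 from cover(f,c), cover(c,a)
round 2: derive cover(f,i) via R2 from cover(f,c), cover(c,i)
round 2: derive cover(h,f) via R2 from cover(h,a), cover(a,f)
round 2: derive cover(i,c) via R2 from cover(i,d), cover(d,c)
round 2: derive cover(i,f) via R2 from cover(i,a), cover(a,f)
round 3: derive cover(a,i) via R2 from cover(a,c), cover(c,i)
round 3: derive cover(e,i) via R2 from cover(e,c), cover(c,i)
round 3: derive cover(h,c) via R2 from cover(h,a), cover(a,c)
round 3: derive cover(h,d) via R2 from cover(h,a), cover(a,d)
round 3: derive cover(h,i) via R2 from cover(h,f), cover(f,i)

yes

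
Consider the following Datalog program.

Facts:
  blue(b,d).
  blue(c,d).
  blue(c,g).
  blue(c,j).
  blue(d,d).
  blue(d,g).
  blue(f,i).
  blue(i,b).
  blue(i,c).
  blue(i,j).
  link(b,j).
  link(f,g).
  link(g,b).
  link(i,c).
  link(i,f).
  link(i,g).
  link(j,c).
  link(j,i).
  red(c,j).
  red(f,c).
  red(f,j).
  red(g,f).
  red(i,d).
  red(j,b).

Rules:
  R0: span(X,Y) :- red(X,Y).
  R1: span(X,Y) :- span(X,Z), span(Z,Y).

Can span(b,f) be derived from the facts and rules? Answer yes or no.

round 1: derive span(c,j) via R0 from red(c,j)
round 1: derive span(f,c) via R0 from red(f,c)
round 1: derive span(f,j) via R0 from red(f,j)
round 1: derive span(g,f) via R0 from red(g,f)
round 1: derive span(i,d) via R0 from red(i,d)
round 1: derive span(j,b) via R0 from red(j,b)
round 2: derive span(c,b) via R1 from span(c,j), span(j,b)
round 2: derive span(f,b) via R1 from span(f,j), span(j,b)
round 2: derive span(g,c) via R1 from span(g,f), span(f,c)
round 2: derive span(g,j) via R1 from span(g,f), span(f,j)
round 3: derive span(g,b) via R1 from span(g,c), span(c,b)

no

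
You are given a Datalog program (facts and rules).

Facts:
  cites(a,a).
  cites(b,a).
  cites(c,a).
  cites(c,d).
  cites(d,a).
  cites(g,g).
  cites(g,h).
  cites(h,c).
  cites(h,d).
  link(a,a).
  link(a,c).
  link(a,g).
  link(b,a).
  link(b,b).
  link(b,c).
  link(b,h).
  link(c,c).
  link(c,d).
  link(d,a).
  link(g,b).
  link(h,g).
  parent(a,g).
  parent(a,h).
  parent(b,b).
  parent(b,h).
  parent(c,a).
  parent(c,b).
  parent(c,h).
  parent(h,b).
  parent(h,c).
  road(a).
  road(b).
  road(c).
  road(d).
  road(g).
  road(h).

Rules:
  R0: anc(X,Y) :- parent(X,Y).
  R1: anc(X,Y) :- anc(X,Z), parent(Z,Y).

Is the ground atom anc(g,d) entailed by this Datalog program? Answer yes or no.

round 1: derive anc(a,g) via R0 from parent(a,g)
round 1: derive anc(a,h) via R0 from parent(a,h)
round 1: derive anc(b,b) via R0 from parent(b,b)
round 1: derive anc(b,h) via R0 from parent(b,h)
round 1: derive anc(c,a) via R0 from parent(c,a)
round 1: derive anc(c,b) via R0 from parent(c,b)
round 1: derive anc(c,h) via R0 from parent(c,h)
round 1: derive anc(h,b) via R0 from parent(h,b)
round 1: derive anc(h,c) via R0 from parent(h,c)
round 2: derive anc(a,b) via R1 from anc(a,h), parent(h,b)
round 2: derive anc(a,c) via R1 from anc(a,h), parent(h,c)
round 2: derive anc(b,c) via R1 from anc(b,h), parent(h,c)
round 2: derive anc(c,c) via R1 from anc(c,h), parent(h,c)
round 2: derive anc(c,g) via R1 from anc(c,a), parent(a,g)
round 2: derive anc(h,a) via R1 from anc(h,c), parent(c,a)
round 2: derive anc(h,h) via R1 from anc(h,b), parent(b,h)
round 3: derive anc(a,a) via R1 from anc(a,c), parent(c,a)
round 3: derive anc(b,a) via R1 from anc(b,c), parent(c,a)
round 3: derive anc(h,g) via R1 from anc(h,a), parent(a,g)
round 4: derive anc(b,g) via R1 from anc(b,a), parent(a,g)

no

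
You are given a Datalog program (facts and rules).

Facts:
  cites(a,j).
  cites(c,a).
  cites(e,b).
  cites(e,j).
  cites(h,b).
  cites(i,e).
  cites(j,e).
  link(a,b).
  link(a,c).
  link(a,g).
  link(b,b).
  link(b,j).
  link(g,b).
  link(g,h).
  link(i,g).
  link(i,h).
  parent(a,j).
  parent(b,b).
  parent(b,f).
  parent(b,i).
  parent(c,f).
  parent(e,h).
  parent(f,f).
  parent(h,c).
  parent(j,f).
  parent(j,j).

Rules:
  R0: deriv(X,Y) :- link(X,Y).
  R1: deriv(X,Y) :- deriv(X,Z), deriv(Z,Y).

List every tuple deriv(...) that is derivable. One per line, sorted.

deriv(a,b)
deriv(a,c)
deriv(a,g)
deriv(a,h)
deriv(a,j)
deriv(b,b)
deriv(b,j)
deriv(g,b)
deriv(g,h)
deriv(g,j)
deriv(i,b)
deriv(i,g)
deriv(i,h)
deriv(i,j)

round 1: derive deriv(a,b) via R0 from link(a,b)
round 1: derive deriv(a,c) via R0 from link(a,c)
round 1: derive deriv(a,g) via R0 from link(a,g)
round 1: derive deriv(b,b) via R0 from link(b,b)
round 1: derive deriv(b,j) via R0 from link(b,j)
round 1: derive deriv(g,b) via R0 from link(g,b)
round 1: derive deriv(g,h) via R0 from link(g,h)
round 1: derive deriv(i,g) via R0 from link(i,g)
round 1: derive deriv(i,h) via R0 from link(i,h)
round 2: derive deriv(a,h) via R1 from deriv(a,g), deriv(g,h)
round 2: derive deriv(a,j) via R1 from deriv(a,b), deriv(b,j)
round 2: derive deriv(g,j) via R1 from deriv(g,b), deriv(b,j)
round 2: derive deriv(i,b) via R1 from deriv(i,g), deriv(g,b)
round 3: derive deriv(i,j) via R1 from deriv(i,b), deriv(b,j)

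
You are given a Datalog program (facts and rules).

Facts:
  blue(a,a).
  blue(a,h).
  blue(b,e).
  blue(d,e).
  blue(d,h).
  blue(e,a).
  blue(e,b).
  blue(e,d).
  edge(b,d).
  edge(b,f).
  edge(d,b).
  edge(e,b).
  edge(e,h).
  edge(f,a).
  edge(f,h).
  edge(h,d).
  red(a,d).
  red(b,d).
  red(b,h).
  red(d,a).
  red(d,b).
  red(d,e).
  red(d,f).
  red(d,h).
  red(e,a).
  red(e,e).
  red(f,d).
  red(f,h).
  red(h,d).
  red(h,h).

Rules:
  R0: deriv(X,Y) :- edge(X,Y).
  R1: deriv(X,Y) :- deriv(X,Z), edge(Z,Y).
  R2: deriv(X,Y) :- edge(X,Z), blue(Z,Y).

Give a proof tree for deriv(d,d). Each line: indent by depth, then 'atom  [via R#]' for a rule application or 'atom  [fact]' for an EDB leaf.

round 1: derive deriv(b,d) via R0 from edge(b,d)
round 1: derive deriv(b,f) via R0 from edge(b,f)
round 1: derive deriv(d,b) via R0 from edge(d,b)
round 1: derive deriv(e,b) via R0 from edge(e,b)
round 1: derive deriv(e,h) via R0 from edge(e,h)
round 1: derive deriv(f,a) via R0 from edge(f,a)
round 1: derive deriv(f,h) via R0 from edge(f,h)
round 1: derive deriv(h,d) via R0 from edge(h,d)
round 1: derive deriv(b,e) via R2 from edge(b,d), blue(d,e)
round 1: derive deriv(b,h) via R2 from edge(b,d), blue(d,h)
round 1: derive deriv(d,e) via R2 from edge(d,b), blue(b,e)
round 1: derive deriv(e,e) via R2 from edge(e,b), blue(b,e)
round 1: derive deriv(h,e) via R2 from edge(h,d), blue(d,e)
round 1: derive deriv(h,h) via R2 from edge(h,d), blue(d,h)
round 2: derive deriv(b,a) via R1 from deriv(b,f), edge(f,a)
round 2: derive deriv(b,b) via R1 from deriv(b,d), edge(d,b)
round 2: derive deriv(d,d) via R1 from deriv(d,b), edge(b,d)
round 2: derive deriv(d,f) via R1 from deriv(d,b), edge(b,f)
round 2: derive deriv(d,h) via R1 from deriv(d,e), edge(e,h)
round 2: derive deriv(e,d) via R1 from deriv(e,b), edge(b,d)
round 2: derive deriv(e,f) via R1 from deriv(e,b), edge(b,f)
round 2: derive deriv(f,d) via R1 from deriv(f,h), edge(h,d)
round 2: derive deriv(h,b) via R1 from deriv(h,d), edge(d,b)
round 3: derive deriv(d,a) via R1 from deriv(d,f), edge(f,a)
round 3: derive deriv(e,a) via R1 from deriv(e,f), edge(f,a)
round 3: derive deriv(f,b) via R1 from deriv(f,d), edge(d,b)
round 3: derive deriv(h,f) via R1 from deriv(h,b), edge(b,f)
round 4: derive deriv(f,f) via R1 from deriv(f,b), edge(b,f)
round 4: derive deriv(h,a) via R1 from deriv(h,f), edge(f,a)

deriv(d,d)  [via R1]
  deriv(d,b)  [via R0]
    edge(d,b)  [fact]
  edge(b,d)  [fact]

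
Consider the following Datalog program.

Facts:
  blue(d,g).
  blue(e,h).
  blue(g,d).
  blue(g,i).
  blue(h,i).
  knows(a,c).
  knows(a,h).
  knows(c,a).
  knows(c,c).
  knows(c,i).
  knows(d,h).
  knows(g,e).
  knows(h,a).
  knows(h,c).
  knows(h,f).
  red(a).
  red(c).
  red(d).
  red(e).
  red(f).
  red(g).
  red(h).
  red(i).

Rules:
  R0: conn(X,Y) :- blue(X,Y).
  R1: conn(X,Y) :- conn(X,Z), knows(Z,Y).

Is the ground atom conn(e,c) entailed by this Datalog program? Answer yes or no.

yes

round 1: derive conn(d,g) via R0 from blue(d,g)
round 1: derive conn(e,h) via R0 from blue(e,h)
round 1: derive conn(g,d) via R0 from blue(g,d)
round 1: derive conn(g,i) via R0 from blue(g,i)
round 1: derive conn(h,i) via R0 from blue(h,i)
round 2: derive conn(d,e) via R1 from conn(d,g), knows(g,e)
round 2: derive conn(e,a) via R1 from conn(e,h), knows(h,a)
round 2: derive conn(e,c) via R1 from conn(e,h), knows(h,c)
round 2: derive conn(e,f) via R1 from conn(e,h), knows(h,f)
round 2: derive conn(g,h) via R1 from conn(g,d), knows(d,h)
round 3: derive conn(e,i) via R1 from conn(e,c), knows(c,i)
round 3: derive conn(g,a) via R1 from conn(g,h), knows(h,a)
round 3: derive conn(g,c) via R1 from conn(g,h), knows(h,c)
round 3: derive conn(g,f) via R1 from conn(g,h), knows(h,f)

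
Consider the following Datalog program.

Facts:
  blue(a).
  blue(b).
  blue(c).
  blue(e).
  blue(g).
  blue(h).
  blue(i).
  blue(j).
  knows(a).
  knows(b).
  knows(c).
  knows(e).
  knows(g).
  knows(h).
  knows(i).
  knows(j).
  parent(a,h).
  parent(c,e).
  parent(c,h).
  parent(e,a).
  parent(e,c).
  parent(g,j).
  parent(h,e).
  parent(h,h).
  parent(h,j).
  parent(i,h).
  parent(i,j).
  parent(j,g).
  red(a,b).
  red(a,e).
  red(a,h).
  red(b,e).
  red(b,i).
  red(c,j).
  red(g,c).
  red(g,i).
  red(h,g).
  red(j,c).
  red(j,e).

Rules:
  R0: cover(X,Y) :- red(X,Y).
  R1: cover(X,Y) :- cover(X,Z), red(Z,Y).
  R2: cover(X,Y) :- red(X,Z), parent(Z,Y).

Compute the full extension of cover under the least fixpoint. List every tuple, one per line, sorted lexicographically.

round 1: derive cover(a,b) via R0 from red(a,b)
round 1: derive cover(a,e) via R0 from red(a,e)
round 1: derive cover(a,h) via R0 from red(a,h)
round 1: derive cover(b,e) via R0 from red(b,e)
round 1: derive cover(b,i) via R0 from red(b,i)
round 1: derive cover(c,j) via R0 from red(c,j)
round 1: derive cover(g,c) via R0 from red(g,c)
round 1: derive cover(g,i) via R0 from red(g,i)
round 1: derive cover(h,g) via R0 from red(h,g)
round 1: derive cover(j,c) via R0 from red(j,c)
round 1: derive cover(j,e) via R0 from red(j,e)
round 1: derive cover(a,a) via R2 from red(a,e), parent(e,a)
round 1: derive cover(a,c) via R2 from red(a,e), parent(e,c)
round 1: derive cover(a,j) via R2 from red(a,h), parent(h,j)
round 1: derive cover(b,a) via R2 from red(b,e), parent(e,a)
round 1: derive cover(b,c) via R2 from red(b,e), parent(e,c)
round 1: derive cover(b,h) via R2 from red(b,i), parent(i,h)
round 1: derive cover(b,j) via R2 from red(b,i), parent(i,j)
round 1: derive cover(c,g) via R2 from red(c,j), parent(j,g)
round 1: derive cover(g,e) via R2 from red(g,c), parent(c,e)
round 1: derive cover(g,h) via R2 from red(g,c), parent(c,h)
round 1: derive cover(g,j) via R2 from red(g,i), parent(i,j)
round 1: derive cover(h,j) via R2 from red(h,g), parent(g,j)
round 1: derive cover(j,a) via R2 from red(j,e), parent(e,a)
round 1: derive cover(j,h) via R2 from red(j,c), parent(c,h)
round 2: derive cover(a,g) via R1 from cover(a,h), red(h,g)
round 2: derive cover(a,i) via R1 from cover(a,b), red(b,i)
round 2: derive cover(b,b) via R1 from cover(b,a), red(a,b)
round 2: derive cover(b,g) via R1 from cover(b,h), red(h,g)
round 2: derive cover(c,c) via R1 from cover(c,g), red(g,c)
round 2: derive cover(c,e) via R1 from cover(c,j), red(j,e)
round 2: derive cover(c,i) via R1 from cover(c,g), red(g,i)
round 2: derive cover(g,g) via R1 from cover(g,h), red(h,g)
round 2: derive cover(h,c) via R1 from cover(h,g), red(g,c)
round 2: derive cover(h,e) via R1 from cover(h,j), red(j,e)
round 2: derive cover(h,i) via R1 from cover(h,g), red(g,i)
round 2: derive cover(j,b) via R1 from cover(j,a), red(a,b)
round 2: derive cover(j,g) via R1 from cover(j,h), red(h,g)
round 2: derive cover(j,j) via R1 from cover(j,c), red(c,j)
round 3: derive cover(j,i) via R1 from cover(j,b), red(b,i)

cover(a,a)
cover(a,b)
cover(a,c)
cover(a,e)
cover(a,g)
cover(a,h)
cover(a,i)
cover(a,j)
cover(b,a)
cover(b,b)
cover(b,c)
cover(b,e)
cover(b,g)
cover(b,h)
cover(b,i)
cover(b,j)
cover(c,c)
cover(c,e)
cover(c,g)
cover(c,i)
cover(c,j)
cover(g,c)
cover(g,e)
cover(g,g)
cover(g,h)
cover(g,i)
cover(g,j)
cover(h,c)
cover(h,e)
cover(h,g)
cover(h,i)
cover(h,j)
cover(j,a)
cover(j,b)
cover(j,c)
cover(j,e)
cover(j,g)
cover(j,h)
cover(j,i)
cover(j,j)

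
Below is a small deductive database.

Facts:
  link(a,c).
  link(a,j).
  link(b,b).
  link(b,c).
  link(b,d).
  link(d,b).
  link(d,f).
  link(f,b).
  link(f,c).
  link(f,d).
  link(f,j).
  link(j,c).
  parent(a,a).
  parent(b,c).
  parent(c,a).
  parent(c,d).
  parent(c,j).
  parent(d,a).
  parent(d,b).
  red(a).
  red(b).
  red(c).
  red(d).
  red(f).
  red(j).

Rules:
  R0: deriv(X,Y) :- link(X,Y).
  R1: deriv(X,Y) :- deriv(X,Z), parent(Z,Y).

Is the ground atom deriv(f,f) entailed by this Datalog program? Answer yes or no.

no

round 1: derive deriv(a,c) via R0 from link(a,c)
round 1: derive deriv(a,j) via R0 from link(a,j)
round 1: derive deriv(b,b) via R0 from link(b,b)
round 1: derive deriv(b,c) via R0 from link(b,c)
round 1: derive deriv(b,d) via R0 from link(b,d)
round 1: derive deriv(d,b) via R0 from link(d,b)
round 1: derive deriv(d,f) via R0 from link(d,f)
round 1: derive deriv(f,b) via R0 from link(f,b)
round 1: derive deriv(f,c) via R0 from link(f,c)
round 1: derive deriv(f,d) via R0 from link(f,d)
round 1: derive deriv(f,j) via R0 from link(f,j)
round 1: derive deriv(j,c) via R0 from link(j,c)
round 2: derive deriv(a,a) via R1 from deriv(a,c), parent(c,a)
round 2: derive deriv(a,d) via R1 from deriv(a,c), parent(c,d)
round 2: derive deriv(b,a) via R1 from deriv(b,c), parent(c,a)
round 2: derive deriv(b,j) via R1 from deriv(b,c), parent(c,j)
round 2: derive deriv(d,c) via R1 from deriv(d,b), parent(b,c)
round 2: derive deriv(f,a) via R1 from deriv(f,c), parent(c,a)
round 2: derive deriv(j,a) via R1 from deriv(j,c), parent(c,a)
round 2: derive deriv(j,d) via R1 from deriv(j,c), parent(c,d)
round 2: derive deriv(j,j) via R1 from deriv(j,c), parent(c,j)
round 3: derive deriv(a,b) via R1 from deriv(a,d), parent(d,b)
round 3: derive deriv(d,a) via R1 from deriv(d,c), parent(c,a)
round 3: derive deriv(d,d) via R1 from deriv(d,c), parent(c,d)
round 3: derive deriv(d,j) via R1 from deriv(d,c), parent(c,j)
round 3: derive deriv(j,b) via R1 from deriv(j,d), parent(d,b)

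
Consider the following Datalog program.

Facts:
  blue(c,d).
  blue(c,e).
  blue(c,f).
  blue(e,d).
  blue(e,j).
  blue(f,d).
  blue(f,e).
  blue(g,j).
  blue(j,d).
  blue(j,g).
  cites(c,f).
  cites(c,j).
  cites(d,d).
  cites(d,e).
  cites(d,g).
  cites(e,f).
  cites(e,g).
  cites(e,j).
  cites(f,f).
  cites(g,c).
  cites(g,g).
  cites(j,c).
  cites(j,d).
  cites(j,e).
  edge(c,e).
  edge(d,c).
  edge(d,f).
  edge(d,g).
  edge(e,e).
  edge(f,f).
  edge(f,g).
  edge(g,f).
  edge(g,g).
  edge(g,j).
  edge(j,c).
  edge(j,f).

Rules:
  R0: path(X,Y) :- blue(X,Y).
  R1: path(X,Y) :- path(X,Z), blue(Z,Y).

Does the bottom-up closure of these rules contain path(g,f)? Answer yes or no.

no

round 1: derive path(c,d) via R0 from blue(c,d)
round 1: derive path(c,e) via R0 from blue(c,e)
round 1: derive path(c,f) via R0 from blue(c,f)
round 1: derive path(e,d) via R0 from blue(e,d)
round 1: derive path(e,j) via R0 from blue(e,j)
round 1: derive path(f,d) via R0 from blue(f,d)
round 1: derive path(f,e) via R0 from blue(f,e)
round 1: derive path(g,j) via R0 from blue(g,j)
round 1: derive path(j,d) via R0 from blue(j,d)
round 1: derive path(j,g) via R0 from blue(j,g)
round 2: derive path(c,j) via R1 from path(c,e), blue(e,j)
round 2: derive path(e,g) via R1 from path(e,j), blue(j,g)
round 2: derive path(f,j) via R1 from path(f,e), blue(e,j)
round 2: derive path(g,d) via R1 from path(g,j), blue(j,d)
round 2: derive path(g,g) via R1 from path(g,j), blue(j,g)
round 2: derive path(j,j) via R1 from path(j,g), blue(g,j)
round 3: derive path(c,g) via R1 from path(c,j), blue(j,g)
round 3: derive path(f,g) via R1 from path(f,j), blue(j,g)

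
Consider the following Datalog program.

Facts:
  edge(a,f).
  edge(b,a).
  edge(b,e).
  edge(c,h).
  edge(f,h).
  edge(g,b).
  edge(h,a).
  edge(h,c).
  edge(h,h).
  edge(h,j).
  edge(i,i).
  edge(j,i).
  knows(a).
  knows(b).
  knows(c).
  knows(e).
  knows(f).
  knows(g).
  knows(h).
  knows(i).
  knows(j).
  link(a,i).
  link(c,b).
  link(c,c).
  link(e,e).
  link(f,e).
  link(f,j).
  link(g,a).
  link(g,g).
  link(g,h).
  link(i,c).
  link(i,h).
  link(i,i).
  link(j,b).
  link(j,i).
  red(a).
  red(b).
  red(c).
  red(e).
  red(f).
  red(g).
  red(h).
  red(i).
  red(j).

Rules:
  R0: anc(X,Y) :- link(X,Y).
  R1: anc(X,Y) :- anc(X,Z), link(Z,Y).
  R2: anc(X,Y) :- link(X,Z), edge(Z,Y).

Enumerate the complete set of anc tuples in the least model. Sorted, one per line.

round 1: derive anc(a,i) via R0 from link(a,i)
round 1: derive anc(c,b) via R0 from link(c,b)
round 1: derive anc(c,c) via R0 from link(c,c)
round 1: derive anc(e,e) via R0 from link(e,e)
round 1: derive anc(f,e) via R0 from link(f,e)
round 1: derive anc(f,j) via R0 from link(f,j)
round 1: derive anc(g,a) via R0 from link(g,a)
round 1: derive anc(g,g) via R0 from link(g,g)
round 1: derive anc(g,h) via R0 from link(g,h)
round 1: derive anc(i,c) via R0 from link(i,c)
round 1: derive anc(i,h) via R0 from link(i,h)
round 1: derive anc(i,i) via R0 from link(i,i)
round 1: derive anc(j,b) via R0 from link(j,b)
round 1: derive anc(j,i) via R0 from link(j,i)
round 1: derive anc(c,a) via R2 from link(c,b), edge(b,a)
round 1: derive anc(c,e) via R2 from link(c,b), edge(b,e)
round 1: derive anc(c,h) via R2 from link(c,c), edge(c,h)
round 1: derive anc(f,i) via R2 from link(f,j), edge(j,i)
round 1: derive anc(g,b) via R2 from link(g,g), edge(g,b)
round 1: derive anc(g,c) via R2 from link(g,h), edge(h,c)
round 1: derive anc(g,f) via R2 from link(g,a), edge(a,f)
round 1: derive anc(g,j) via R2 from link(g,h), edge(h,j)
round 1: derive anc(i,a) via R2 from link(i,h), edge(h,a)
round 1: derive anc(i,j) via R2 from link(i,h), edge(h,j)
round 1: derive anc(j,a) via R2 from link(j,b), edge(b,a)
round 1: derive anc(j,e) via R2 from link(j,b), edge(b,e)
round 2: derive anc(a,c) via R1 from anc(a,i), link(i,c)
round 2: derive anc(a,h) via R1 from anc(a,i), link(i,h)
round 2: derive anc(c,i) via R1 from anc(c,a), link(a,i)
round 2: derive anc(f,b) via R1 from anc(f,j), link(j,b)
round 2: derive anc(f,c) via R1 from anc(f,i), link(i,c)
round 2: derive anc(f,h) via R1 from anc(f,i), link(i,h)
round 2: derive anc(g,e) via R1 from anc(g,f), link(f,e)
round 2: derive anc(g,i) via R1 from anc(g,a), link(a,i)
round 2: derive anc(i,b) via R1 from anc(i,c), link(c,b)
round 2: derive anc(j,c) via R1 from anc(j,i), link(i,c)
round 2: derive anc(j,h) via R1 from anc(j,i), link(i,h)
round 3: derive anc(a,b) via R1 from anc(a,c), link(c,b)

anc(a,b)
anc(a,c)
anc(a,h)
anc(a,i)
anc(c,a)
anc(c,b)
anc(c,c)
anc(c,e)
anc(c,h)
anc(c,i)
anc(e,e)
anc(f,b)
anc(f,c)
anc(f,e)
anc(f,h)
anc(f,i)
anc(f,j)
anc(g,a)
anc(g,b)
anc(g,c)
anc(g,e)
anc(g,f)
anc(g,g)
anc(g,h)
anc(g,i)
anc(g,j)
anc(i,a)
anc(i,b)
anc(i,c)
anc(i,h)
anc(i,i)
anc(i,j)
anc(j,a)
anc(j,b)
anc(j,c)
anc(j,e)
anc(j,h)
anc(j,i)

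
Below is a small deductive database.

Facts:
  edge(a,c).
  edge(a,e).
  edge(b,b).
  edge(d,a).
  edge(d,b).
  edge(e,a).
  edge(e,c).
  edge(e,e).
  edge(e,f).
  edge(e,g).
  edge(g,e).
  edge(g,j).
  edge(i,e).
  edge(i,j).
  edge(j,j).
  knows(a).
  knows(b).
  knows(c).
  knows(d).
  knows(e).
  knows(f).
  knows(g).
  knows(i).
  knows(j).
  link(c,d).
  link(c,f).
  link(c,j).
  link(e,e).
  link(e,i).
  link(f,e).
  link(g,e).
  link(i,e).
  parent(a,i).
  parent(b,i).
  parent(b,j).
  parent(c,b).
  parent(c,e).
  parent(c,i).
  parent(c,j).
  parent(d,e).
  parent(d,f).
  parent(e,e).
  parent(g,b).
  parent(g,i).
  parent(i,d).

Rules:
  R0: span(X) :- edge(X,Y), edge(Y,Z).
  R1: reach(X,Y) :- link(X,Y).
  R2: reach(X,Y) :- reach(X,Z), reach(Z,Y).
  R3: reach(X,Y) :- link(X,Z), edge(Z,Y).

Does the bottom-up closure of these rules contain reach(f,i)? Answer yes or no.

yes

round 1: derive reach(c,d) via R1 from link(c,d)
round 1: derive reach(c,f) via R1 from link(c,f)
round 1: derive reach(c,j) via R1 from link(c,j)
round 1: derive reach(e,e) via R1 from link(e,e)
round 1: derive reach(e,i) via R1 from link(e,i)
round 1: derive reach(f,e) via R1 from link(f,e)
round 1: derive reach(g,e) via R1 from link(g,e)
round 1: derive reach(i,e) via R1 from link(i,e)
round 1: derive reach(c,a) via R3 from link(c,d), edge(d,a)
round 1: derive reach(c,b) via R3 from link(c,d), edge(d,b)
round 1: derive reach(e,a) via R3 from link(e,e), edge(e,a)
round 1: derive reach(e,c) via R3 from link(e,e), edge(e,c)
round 1: derive reach(e,f) via R3 from link(e,e), edge(e,f)
round 1: derive reach(e,g) via R3 from link(e,e), edge(e,g)
round 1: derive reach(e,j) via R3 from link(e,i), edge(i,j)
round 1: derive reach(f,a) via R3 from link(f,e), edge(e,a)
round 1: derive reach(f,c) via R3 from link(f,e), edge(e,c)
round 1: derive reach(f,f) via R3 from link(f,e), edge(e,f)
round 1: derive reach(f,g) via R3 from link(f,e), edge(e,g)
round 1: derive reach(g,a) via R3 from link(g,e), edge(e,a)
round 1: derive reach(g,c) via R3 from link(g,e), edge(e,c)
round 1: derive reach(g,f) via R3 from link(g,e), edge(e,f)
round 1: derive reach(g,g) via R3 from link(g,e), edge(e,g)
round 1: derive reach(i,a) via R3 from link(i,e), edge(e,a)
round 1: derive reach(i,c) via R3 from link(i,e), edge(e,c)
round 1: derive reach(i,f) via R3 from link(i,e), edge(e,f)
round 1: derive reach(i,g) via R3 from link(i,e), edge(e,g)
round 2: derive reach(c,c) via R2 from reach(c,f), reach(f,c)
round 2: derive reach(c,e) via R2 from reach(c,f), reach(f,e)
round 2: derive reach(c,g) via R2 from reach(c,f), reach(f,g)
round 2: derive reach(e,b) via R2 from reach(e,c), reach(c,b)
round 2: derive reach(e,d) via R2 from reach(e,c), reach(c,d)
round 2: derive reach(f,b) via R2 from reach(f,c), reach(c,b)
round 2: derive reach(f,d) via R2 from reach(f,c), reach(c,d)
round 2: derive reach(f,i) via R2 from reach(f,e), reach(e,i)
round 2: derive reach(f,j) via R2 from reach(f,c), reach(c,j)
round 2: derive reach(g,b) via R2 from reach(g,c), reach(c,b)
round 2: derive reach(g,d) via R2 from reach(g,c), reach(c,d)
round 2: derive reach(g,i) via R2 from reach(g,e), reach(e,i)
round 2: derive reach(g,j) via R2 from reach(g,c), reach(c,j)
round 2: derive reach(i,b) via R2 from reach(i,c), reach(c,b)
round 2: derive reach(i,d) via R2 from reach(i,c), reach(c,d)
round 2: derive reach(i,i) via R2 from reach(i,e), reach(e,i)
round 2: derive reach(i,j) via R2 from reach(i,c), reach(c,j)
round 3: derive reach(c,i) via R2 from reach(c,e), reach(e,i)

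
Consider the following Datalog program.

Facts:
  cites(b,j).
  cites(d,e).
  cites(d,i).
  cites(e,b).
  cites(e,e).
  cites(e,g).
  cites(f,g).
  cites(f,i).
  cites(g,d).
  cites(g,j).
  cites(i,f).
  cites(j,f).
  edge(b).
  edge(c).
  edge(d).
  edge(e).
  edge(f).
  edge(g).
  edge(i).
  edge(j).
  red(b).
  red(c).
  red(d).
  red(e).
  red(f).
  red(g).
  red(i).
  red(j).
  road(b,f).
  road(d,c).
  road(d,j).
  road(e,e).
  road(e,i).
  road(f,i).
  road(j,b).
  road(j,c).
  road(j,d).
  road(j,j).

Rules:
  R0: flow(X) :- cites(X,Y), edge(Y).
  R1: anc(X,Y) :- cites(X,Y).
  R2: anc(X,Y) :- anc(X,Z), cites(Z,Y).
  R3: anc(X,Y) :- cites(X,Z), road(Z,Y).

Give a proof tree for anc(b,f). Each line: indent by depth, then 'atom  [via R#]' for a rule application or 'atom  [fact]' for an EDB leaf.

round 1: derive anc(b,j) via R1 from cites(b,j)
round 1: derive anc(d,e) via R1 from cites(d,e)
round 1: derive anc(d,i) via R1 from cites(d,i)
round 1: derive anc(e,b) via R1 from cites(e,b)
round 1: derive anc(e,e) via R1 from cites(e,e)
round 1: derive anc(e,g) via R1 from cites(e,g)
round 1: derive anc(f,g) via R1 from cites(f,g)
round 1: derive anc(f,i) via R1 from cites(f,i)
round 1: derive anc(g,d) via R1 from cites(g,d)
round 1: derive anc(g,j) via R1 from cites(g,j)
round 1: derive anc(i,f) via R1 from cites(i,f)
round 1: derive anc(j,f) via R1 from cites(j,f)
round 1: derive anc(b,b) via R3 from cites(b,j), road(j,b)
round 1: derive anc(b,c) via R3 from cites(b,j), road(j,c)
round 1: derive anc(b,d) via R3 from cites(b,j), road(j,d)
round 1: derive anc(e,f) via R3 from cites(e,b), road(b,f)
round 1: derive anc(e,i) via R3 from cites(e,e), road(e,i)
round 1: derive anc(g,b) via R3 from cites(g,j), road(j,b)
round 1: derive anc(g,c) via R3 from cites(g,d), road(d,c)
round 1: derive anc(i,i) via R3 from cites(i,f), road(f,i)
round 1: derive anc(j,i) via R3 from cites(j,f), road(f,i)
round 2: derive anc(b,e) via R2 from anc(b,d), cites(d,e)
round 2: derive anc(b,f) via R2 from anc(b,j), cites(j,f)
round 2: derive anc(b,i) via R2 from anc(b,d), cites(d,i)
round 2: derive anc(d,b) via R2 from anc(d,e), cites(e,b)
round 2: derive anc(d,f) via R2 from anc(d,i), cites(i,f)
round 2: derive anc(d,g) via R2 from anc(d,e), cites(e,g)
round 2: derive anc(e,d) via R2 from anc(e,g), cites(g,d)
round 2: derive anc(e,j) via R2 from anc(e,b), cites(b,j)
round 2: derive anc(f,d) via R2 from anc(f,g), cites(g,d)
round 2: derive anc(f,f) via R2 from anc(f,i), cites(i,f)
round 2: derive anc(f,j) via R2 from anc(f,g), cites(g,j)
round 2: derive anc(g,e) via R2 from anc(g,d), cites(d,e)
round 2: derive anc(g,f) via R2 from anc(g,j), cites(j,f)
round 2: derive anc(g,i) via R2 from anc(g,d), cites(d,i)
round 2: derive anc(i,g) via R2 from anc(i,f), cites(f,g)
round 2: derive anc(j,g) via R2 from anc(j,f), cites(f,g)
round 3: derive anc(b,g) via R2 from anc(b,e), cites(e,g)
round 3: derive anc(d,d) via R2 from anc(d,g), cites(g,d)
round 3: derive anc(d,j) via R2 from anc(d,b), cites(b,j)
round 3: derive anc(f,e) via R2 from anc(f,d), cites(d,e)
round 3: derive anc(g,g) via R2 from anc(g,e), cites(e,g)
round 3: derive anc(i,d) via R2 from anc(i,g), cites(g,d)
round 3: derive anc(i,j) via R2 from anc(i,g), cites(g,j)
round 3: derive anc(j,d) via R2 from anc(j,g), cites(g,d)
round 3: derive anc(j,j) via R2 from anc(j,g), cites(g,j)
round 4: derive anc(f,b) via R2 from anc(f,e), cites(e,b)
round 4: derive anc(i,e) via R2 from anc(i,d), cites(d,e)
round 4: derive anc(j,e) via R2 from anc(j,d), cites(d,e)
round 5: derive anc(i,b) via R2 from anc(i,e), cites(e,b)
round 5: derive anc(j,b) via R2 from anc(j,e), cites(e,b)

anc(b,f)  [via R2]
  anc(b,j)  [via R1]
    cites(b,j)  [fact]
  cites(j,f)  [fact]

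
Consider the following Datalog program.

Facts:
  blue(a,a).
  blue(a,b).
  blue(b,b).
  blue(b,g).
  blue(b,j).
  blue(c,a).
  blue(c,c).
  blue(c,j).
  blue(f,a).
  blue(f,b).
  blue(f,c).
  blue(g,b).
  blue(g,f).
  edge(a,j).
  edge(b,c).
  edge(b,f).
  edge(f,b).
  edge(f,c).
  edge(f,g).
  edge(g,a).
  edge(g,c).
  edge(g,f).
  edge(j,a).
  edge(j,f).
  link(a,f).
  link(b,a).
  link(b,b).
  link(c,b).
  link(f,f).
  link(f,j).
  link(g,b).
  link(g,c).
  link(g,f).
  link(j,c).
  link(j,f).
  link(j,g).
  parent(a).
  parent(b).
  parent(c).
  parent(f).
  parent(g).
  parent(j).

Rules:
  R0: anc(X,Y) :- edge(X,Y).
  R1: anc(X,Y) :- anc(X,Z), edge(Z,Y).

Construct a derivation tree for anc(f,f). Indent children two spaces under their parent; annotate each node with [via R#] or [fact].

round 1: derive anc(a,j) via R0 from edge(a,j)
round 1: derive anc(b,c) via R0 from edge(b,c)
round 1: derive anc(b,f) via R0 from edge(b,f)
round 1: derive anc(f,b) via R0 from edge(f,b)
round 1: derive anc(f,c) via R0 from edge(f,c)
round 1: derive anc(f,g) via R0 from edge(f,g)
round 1: derive anc(g,a) via R0 from edge(g,a)
round 1: derive anc(g,c) via R0 from edge(g,c)
round 1: derive anc(g,f) via R0 from edge(g,f)
round 1: derive anc(j,a) via R0 from edge(j,a)
round 1: derive anc(j,f) via R0 from edge(j,f)
round 2: derive anc(a,a) via R1 from anc(a,j), edge(j,a)
round 2: derive anc(a,f) via R1 from anc(a,j), edge(j,f)
round 2: derive anc(b,b) via R1 from anc(b,f), edge(f,b)
round 2: derive anc(b,g) via R1 from anc(b,f), edge(f,g)
round 2: derive anc(f,a) via R1 from anc(f,g), edge(g,a)
round 2: derive anc(f,f) via R1 from anc(f,b), edge(b,f)
round 2: derive anc(g,b) via R1 from anc(g,f), edge(f,b)
round 2: derive anc(g,g) via R1 from anc(g,f), edge(f,g)
round 2: derive anc(g,j) via R1 from anc(g,a), edge(a,j)
round 2: derive anc(j,b) via R1 from anc(j,f), edge(f,b)
round 2: derive anc(j,c) via R1 from anc(j,f), edge(f,c)
round 2: derive anc(j,g) via R1 from anc(j,f), edge(f,g)
round 2: derive anc(j,j) via R1 from anc(j,a), edge(a,j)
round 3: derive anc(a,b) via R1 from anc(a,f), edge(f,b)
round 3: derive anc(a,c) via R1 from anc(a,f), edge(f,c)
round 3: derive anc(a,g) via R1 from anc(a,f), edge(f,g)
round 3: derive anc(b,a) via R1 from anc(b,g), edge(g,a)
round 3: derive anc(f,j) via R1 from anc(f,a), edge(a,j)
round 4: derive anc(b,j) via R1 from anc(b,a), edge(a,j)

anc(f,f)  [via R1]
  anc(f,b)  [via R0]
    edge(f,b)  [fact]
  edge(b,f)  [fact]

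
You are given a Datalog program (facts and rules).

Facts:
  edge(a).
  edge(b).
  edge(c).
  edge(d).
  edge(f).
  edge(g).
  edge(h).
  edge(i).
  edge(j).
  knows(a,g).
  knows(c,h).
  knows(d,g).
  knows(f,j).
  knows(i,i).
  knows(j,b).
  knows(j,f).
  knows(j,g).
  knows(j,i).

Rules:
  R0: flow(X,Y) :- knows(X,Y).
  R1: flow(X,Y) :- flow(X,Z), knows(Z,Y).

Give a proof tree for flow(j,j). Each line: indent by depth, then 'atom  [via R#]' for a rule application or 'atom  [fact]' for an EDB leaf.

flow(j,j)  [via R1]
  flow(j,f)  [via R0]
    knows(j,f)  [fact]
  knows(f,j)  [fact]

round 1: derive flow(a,g) via R0 from knows(a,g)
round 1: derive flow(c,h) via R0 from knows(c,h)
round 1: derive flow(d,g) via R0 from knows(d,g)
round 1: derive flow(f,j) via R0 from knows(f,j)
round 1: derive flow(i,i) via R0 from knows(i,i)
round 1: derive flow(j,b) via R0 from knows(j,b)
round 1: derive flow(j,f) via R0 from knows(j,f)
round 1: derive flow(j,g) via R0 from knows(j,g)
round 1: derive flow(j,i) via R0 from knows(j,i)
round 2: derive flow(f,b) via R1 from flow(f,j), knows(j,b)
round 2: derive flow(f,f) via R1 from flow(f,j), knows(j,f)
round 2: derive flow(f,g) via R1 from flow(f,j), knows(j,g)
round 2: derive flow(f,i) via R1 from flow(f,j), knows(j,i)
round 2: derive flow(j,j) via R1 from flow(j,f), knows(f,j)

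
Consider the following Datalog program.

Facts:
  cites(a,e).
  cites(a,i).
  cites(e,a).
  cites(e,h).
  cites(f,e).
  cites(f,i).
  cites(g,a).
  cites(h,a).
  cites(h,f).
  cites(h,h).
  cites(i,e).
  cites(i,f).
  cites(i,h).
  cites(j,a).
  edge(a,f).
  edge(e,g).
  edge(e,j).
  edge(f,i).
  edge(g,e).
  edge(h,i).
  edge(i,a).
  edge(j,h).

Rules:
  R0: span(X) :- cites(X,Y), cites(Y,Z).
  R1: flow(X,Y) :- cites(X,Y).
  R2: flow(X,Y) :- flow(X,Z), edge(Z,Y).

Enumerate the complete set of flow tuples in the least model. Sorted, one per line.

flow(a,a)
flow(a,e)
flow(a,f)
flow(a,g)
flow(a,h)
flow(a,i)
flow(a,j)
flow(e,a)
flow(e,f)
flow(e,h)
flow(e,i)
flow(f,a)
flow(f,e)
flow(f,f)
flow(f,g)
flow(f,h)
flow(f,i)
flow(f,j)
flow(g,a)
flow(g,f)
flow(g,i)
flow(h,a)
flow(h,f)
flow(h,h)
flow(h,i)
flow(i,a)
flow(i,e)
flow(i,f)
flow(i,g)
flow(i,h)
flow(i,i)
flow(i,j)
flow(j,a)
flow(j,f)
flow(j,i)

round 1: derive flow(a,e) via R1 from cites(a,e)
round 1: derive flow(a,i) via R1 from cites(a,i)
round 1: derive flow(e,a) via R1 from cites(e,a)
round 1: derive flow(e,h) via R1 from cites(e,h)
round 1: derive flow(f,e) via R1 from cites(f,e)
round 1: derive flow(f,i) via R1 from cites(f,i)
round 1: derive flow(g,a) via R1 from cites(g,a)
round 1: derive flow(h,a) via R1 from cites(h,a)
round 1: derive flow(h,f) via R1 from cites(h,f)
round 1: derive flow(h,h) via R1 from cites(h,h)
round 1: derive flow(i,e) via R1 from cites(i,e)
round 1: derive flow(i,f) via R1 from cites(i,f)
round 1: derive flow(i,h) via R1 from cites(i,h)
round 1: derive flow(j,a) via R1 from cites(j,a)
round 2: derive flow(a,a) via R2 from flow(a,i), edge(i,a)
round 2: derive flow(a,g) via R2 from flow(a,e), edge(e,g)
round 2: derive flow(a,j) via R2 from flow(a,e), edge(e,j)
round 2: derive flow(e,f) via R2 from flow(e,a), edge(a,f)
round 2: derive flow(e,i) via R2 from flow(e,h), edge(h,i)
round 2: derive flow(f,a) via R2 from flow(f,i), edge(i,a)
round 2: derive flow(f,g) via R2 from flow(f,e), edge(e,g)
round 2: derive flow(f,j) via R2 from flow(f,e), edge(e,j)
round 2: derive flow(g,f) via R2 from flow(g,a), edge(a,f)
round 2: derive flow(h,i) via R2 from flow(h,f), edge(f,i)
round 2: derive flow(i,g) via R2 from flow(i,e), edge(e,g)
round 2: derive flow(i,i) via R2 from flow(i,f), edge(f,i)
round 2: derive flow(i,j) via R2 from flow(i,e), edge(e,j)
round 2: derive flow(j,f) via R2 from flow(j,a), edge(a,f)
round 3: derive flow(a,f) via R2 from flow(a,a), edge(a,f)
round 3: derive flow(a,h) via R2 from flow(a,j), edge(j,h)
round 3: derive flow(f,f) via R2 from flow(f,a), edge(a,f)
round 3: derive flow(f,h) via R2 from flow(f,j), edge(j,h)
round 3: derive flow(g,i) via R2 from flow(g,f), edge(f,i)
round 3: derive flow(i,a) via R2 from flow(i,i), edge(i,a)
round 3: derive flow(j,i) via R2 from flow(j,f), edge(f,i)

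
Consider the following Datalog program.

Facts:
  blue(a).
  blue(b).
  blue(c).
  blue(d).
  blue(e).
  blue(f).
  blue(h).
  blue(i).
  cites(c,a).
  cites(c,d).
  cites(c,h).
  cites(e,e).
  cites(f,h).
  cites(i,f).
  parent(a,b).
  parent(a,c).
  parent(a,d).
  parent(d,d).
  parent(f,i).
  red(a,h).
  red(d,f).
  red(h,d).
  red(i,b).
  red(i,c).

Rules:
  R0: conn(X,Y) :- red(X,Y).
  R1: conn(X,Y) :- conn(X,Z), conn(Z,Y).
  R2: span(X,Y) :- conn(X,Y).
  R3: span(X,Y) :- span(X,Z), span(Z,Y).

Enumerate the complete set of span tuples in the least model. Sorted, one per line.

span(a,d)
span(a,f)
span(a,h)
span(d,f)
span(h,d)
span(h,f)
span(i,b)
span(i,c)

round 1: derive conn(a,h) via R0 from red(a,h)
round 1: derive conn(d,f) via R0 from red(d,f)
round 1: derive conn(h,d) via R0 from red(h,d)
round 1: derive conn(i,b) via R0 from red(i,b)
round 1: derive conn(i,c) via R0 from red(i,c)
round 2: derive conn(a,d) via R1 from conn(a,h), conn(h,d)
round 2: derive conn(h,f) via R1 from conn(h,d), conn(d,f)
round 2: derive span(a,h) via R2 from conn(a,h)
round 2: derive span(d,f) via R2 from conn(d,f)
round 2: derive span(h,d) via R2 from conn(h,d)
round 2: derive span(i,b) via R2 from conn(i,b)
round 2: derive span(i,c) via R2 from conn(i,c)
round 3: derive conn(a,f) via R1 from conn(a,d), conn(d,f)
round 3: derive span(a,d) via R2 from conn(a,d)
round 3: derive span(h,f) via R2 from conn(h,f)
round 4: derive span(a,f) via R2 from conn(a,f)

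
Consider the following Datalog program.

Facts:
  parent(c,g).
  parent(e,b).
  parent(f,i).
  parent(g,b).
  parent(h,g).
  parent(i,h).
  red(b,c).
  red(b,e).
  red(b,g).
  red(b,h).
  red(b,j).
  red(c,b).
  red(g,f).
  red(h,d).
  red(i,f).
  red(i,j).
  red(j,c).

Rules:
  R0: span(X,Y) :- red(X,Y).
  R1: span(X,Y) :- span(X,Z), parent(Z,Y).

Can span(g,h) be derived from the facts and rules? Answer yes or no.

yes

round 1: derive span(b,c) via R0 from red(b,c)
round 1: derive span(b,e) via R0 from red(b,e)
round 1: derive span(b,g) via R0 from red(b,g)
round 1: derive span(b,h) via R0 from red(b,h)
round 1: derive span(b,j) via R0 from red(b,j)
round 1: derive span(c,b) via R0 from red(c,b)
round 1: derive span(g,f) via R0 from red(g,f)
round 1: derive span(h,d) via R0 from red(h,d)
round 1: derive span(i,f) via R0 from red(i,f)
round 1: derive span(i,j) via R0 from red(i,j)
round 1: derive span(j,c) via R0 from red(j,c)
round 2: derive span(b,b) via R1 from span(b,e), parent(e,b)
round 2: derive span(g,i) via R1 from span(g,f), parent(f,i)
round 2: derive span(i,i) via R1 from span(i,f), parent(f,i)
round 2: derive span(j,g) via R1 from span(j,c), parent(c,g)
round 3: derive span(g,h) via R1 from span(g,i), parent(i,h)
round 3: derive span(i,h) via R1 from span(i,i), parent(i,h)
round 3: derive span(j,b) via R1 from span(j,g), parent(g,b)
round 4: derive span(g,g) via R1 from span(g,h), parent(h,g)
round 4: derive span(i,g) via R1 from span(i,h), parent(h,g)
round 5: derive span(g,b) via R1 from span(g,g), parent(g,b)
round 5: derive span(i,b) via R1 from span(i,g), parent(g,b)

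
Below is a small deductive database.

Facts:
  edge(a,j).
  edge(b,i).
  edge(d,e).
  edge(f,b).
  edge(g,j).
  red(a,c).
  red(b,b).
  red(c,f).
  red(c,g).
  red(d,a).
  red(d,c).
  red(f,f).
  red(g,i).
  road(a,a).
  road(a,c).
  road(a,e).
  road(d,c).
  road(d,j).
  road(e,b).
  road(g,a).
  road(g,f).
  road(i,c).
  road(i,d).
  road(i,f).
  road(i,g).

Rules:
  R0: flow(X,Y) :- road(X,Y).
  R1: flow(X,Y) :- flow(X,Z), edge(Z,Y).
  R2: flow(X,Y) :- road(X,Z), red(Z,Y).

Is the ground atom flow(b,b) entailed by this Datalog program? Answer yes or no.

round 1: derive flow(a,a) via R0 from road(a,a)
round 1: derive flow(a,c) via R0 from road(a,c)
round 1: derive flow(a,e) via R0 from road(a,e)
round 1: derive flow(d,c) via R0 from road(d,c)
round 1: derive flow(d,j) via R0 from road(d,j)
round 1: derive flow(e,b) via R0 from road(e,b)
round 1: derive flow(g,a) via R0 from road(g,a)
round 1: derive flow(g,f) via R0 from road(g,f)
round 1: derive flow(i,c) via R0 from road(i,c)
round 1: derive flow(i,d) via R0 from road(i,d)
round 1: derive flow(i,f) via R0 from road(i,f)
round 1: derive flow(i,g) via R0 from road(i,g)
round 1: derive flow(a,f) via R2 from road(a,c), red(c,f)
round 1: derive flow(a,g) via R2 from road(a,c), red(c,g)
round 1: derive flow(d,f) via R2 from road(d,c), red(c,f)
round 1: derive flow(d,g) via R2 from road(d,c), red(c,g)
round 1: derive flow(g,c) via R2 from road(g,a), red(a,c)
round 1: derive flow(i,a) via R2 from road(i,d), red(d,a)
round 1: derive flow(i,i) via R2 from road(i,g), red(g,i)
round 2: derive flow(a,b) via R1 from flow(a,f), edge(f,b)
round 2: derive flow(a,j) via R1 from flow(a,a), edge(a,j)
round 2: derive flow(d,b) via R1 from flow(d,f), edge(f,b)
round 2: derive flow(e,i) via R1 from flow(e,b), edge(b,i)
round 2: derive flow(g,b) via R1 from flow(g,f), edge(f,b)
round 2: derive flow(g,j) via R1 from flow(g,a), edge(a,j)
round 2: derive flow(i,b) via R1 from flow(i,f), edge(f,b)
round 2: derive flow(i,e) via R1 from flow(i,d), edge(d,e)
round 2: derive flow(i,j) via R1 from flow(i,a), edge(a,j)
round 3: derive flow(a,i) via R1 from flow(a,b), edge(b,i)
round 3: derive flow(d,i) via R1 from flow(d,b), edge(b,i)
round 3: derive flow(g,i) via R1 from flow(g,b), edge(b,i)

no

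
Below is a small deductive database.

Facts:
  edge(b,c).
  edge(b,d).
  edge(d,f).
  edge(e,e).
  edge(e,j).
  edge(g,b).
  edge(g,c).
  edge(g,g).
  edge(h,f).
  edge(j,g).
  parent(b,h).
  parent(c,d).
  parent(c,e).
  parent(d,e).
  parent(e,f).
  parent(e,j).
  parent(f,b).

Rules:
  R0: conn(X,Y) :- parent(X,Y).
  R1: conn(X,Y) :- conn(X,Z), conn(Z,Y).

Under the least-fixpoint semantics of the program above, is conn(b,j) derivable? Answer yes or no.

round 1: derive conn(b,h) via R0 from parent(b,h)
round 1: derive conn(c,d) via R0 from parent(c,d)
round 1: derive conn(c,e) via R0 from parent(c,e)
round 1: derive conn(d,e) via R0 from parent(d,e)
round 1: derive conn(e,f) via R0 from parent(e,f)
round 1: derive conn(e,j) via R0 from parent(e,j)
round 1: derive conn(f,b) via R0 from parent(f,b)
round 2: derive conn(c,f) via R1 from conn(c,e), conn(e,f)
round 2: derive conn(c,j) via R1 from conn(c,e), conn(e,j)
round 2: derive conn(d,f) via R1 from conn(d,e), conn(e,f)
round 2: derive conn(d,j) via R1 from conn(d,e), conn(e,j)
round 2: derive conn(e,b) via R1 from conn(e,f), conn(f,b)
round 2: derive conn(f,h) via R1 from conn(f,b), conn(b,h)
round 3: derive conn(c,b) via R1 from conn(c,e), conn(e,b)
round 3: derive conn(c,h) via R1 from conn(c,f), conn(f,h)
round 3: derive conn(d,b) via R1 from conn(d,e), conn(e,b)
round 3: derive conn(d,h) via R1 from conn(d,f), conn(f,h)
round 3: derive conn(e,h) via R1 from conn(e,b), conn(b,h)

no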